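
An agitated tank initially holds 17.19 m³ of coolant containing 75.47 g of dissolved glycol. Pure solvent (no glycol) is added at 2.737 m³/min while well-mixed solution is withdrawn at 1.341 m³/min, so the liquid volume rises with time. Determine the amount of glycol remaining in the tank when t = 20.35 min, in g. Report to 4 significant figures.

29.57 g

Let m(t) be the amount of glycol. Volume: V(t) = V₀ + (Q_in − Q_out) t = 17.19 + 1.39600 t; V(20.35) = 45.5986 m³.
No glycol enters, so dm/dt = −Q_out · (m/V).
Separate: dm/m = −Q_out dt/V(t) ⇒ ln(m/m₀) = −(Q_out/(Q_in−Q_out)) ln(V/V₀).
m = m₀ (V₀/V)^(Q_out/(Q_in−Q_out)) = 75.47 × (17.19/45.5986)^(0.960602) = 29.5659 g.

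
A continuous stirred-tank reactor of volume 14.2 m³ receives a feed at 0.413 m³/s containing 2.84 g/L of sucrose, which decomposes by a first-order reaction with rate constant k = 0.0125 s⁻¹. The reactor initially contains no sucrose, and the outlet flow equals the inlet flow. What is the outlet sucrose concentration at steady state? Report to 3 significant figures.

1.99 g/L

Accumulation = in − out − consumed: V dC/dt = Q C_in − Q C − k V C.
At steady state: 0 = Q C_in − (Q + kV) C_ss, so C_ss = Q C_in/(Q + kV).
C_ss = 0.413·2.84/(0.413 + 0.0125·14.2) = 1.1729/0.59050 = 1.9863 g/L.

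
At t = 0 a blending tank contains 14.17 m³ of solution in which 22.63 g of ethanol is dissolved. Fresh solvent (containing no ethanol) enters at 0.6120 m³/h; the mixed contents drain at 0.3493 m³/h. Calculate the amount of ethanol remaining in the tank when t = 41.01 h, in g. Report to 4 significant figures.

Total volume: dV/dt = Q_in − Q_out = 0.262700 m³/h, so V(t) = 14.17 + 0.262700 t and V(41.01) = 24.9433 m³.
Species balance (pure solvent in): dm/dt = −Q_out · m/V(t).
Separate: dm/m = −Q_out dt/V(t) ⇒ ln(m/m₀) = −(Q_out/(Q_in−Q_out)) ln(V/V₀).
m = m₀ (V₀/V)^(Q_out/(Q_in−Q_out)) = 22.63 × (14.17/24.9433)^(1.32965) = 10.6695 g.

10.67 g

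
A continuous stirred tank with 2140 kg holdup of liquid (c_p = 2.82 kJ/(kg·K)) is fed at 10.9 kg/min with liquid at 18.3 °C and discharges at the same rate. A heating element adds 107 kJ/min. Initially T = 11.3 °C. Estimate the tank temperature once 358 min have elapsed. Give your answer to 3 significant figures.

20.1 °C

M c_p dT/dt = ṁ c_p (T_in − T) + Q̇.
τ = M/ṁ = 196.33 min; T_ss = T_in + Q̇/(ṁ c_p) = 18.3 + 107/(10.9·2.82) = 21.781 °C.
This is linear first-order; T(t) = T_ss + (T₀ − T_ss) e^(−t/τ).
T(358) = 21.781 + (-10.481)·e^(−358/196.33) = 21.781 + (-10.481)·0.16147 = 20.089 °C.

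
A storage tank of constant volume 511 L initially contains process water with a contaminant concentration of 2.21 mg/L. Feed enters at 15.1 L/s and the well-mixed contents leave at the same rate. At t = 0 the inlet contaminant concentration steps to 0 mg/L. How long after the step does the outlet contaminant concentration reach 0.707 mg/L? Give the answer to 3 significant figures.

Unsteady species balance (constant V, well mixed): V dC/dt = Q(C_in − C), so τ = V/Q = 33.841 s.
C(t) = C_in + (C₀ − C_in) e^(−t/τ). Set C = 0.707 and solve for t:
e^(−t/τ) = (C − C_in)/(C₀ − C_in) = (0.707 − 0)/(2.21 − 0) = 0.31991
t = −τ ln(…) = 33.841 × 1.1397 = 38.569 s.

38.6 s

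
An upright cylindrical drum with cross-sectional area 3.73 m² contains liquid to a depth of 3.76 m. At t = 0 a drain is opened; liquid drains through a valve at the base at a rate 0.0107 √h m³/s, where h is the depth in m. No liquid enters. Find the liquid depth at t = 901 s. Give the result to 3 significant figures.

0.418 m

A dh/dt = −Q_out = −0.0107 √h.
∫ h^(−1/2) dh = −(0.0107/A) ∫ dt, giving 2√h = 2√h₀ − (0.0107/A) t.
√h = √3.76 − 0.0107·901/(2·3.73) = 1.9391 − 1.2923 = 0.64675.
h = 0.64675² = 0.41829 m.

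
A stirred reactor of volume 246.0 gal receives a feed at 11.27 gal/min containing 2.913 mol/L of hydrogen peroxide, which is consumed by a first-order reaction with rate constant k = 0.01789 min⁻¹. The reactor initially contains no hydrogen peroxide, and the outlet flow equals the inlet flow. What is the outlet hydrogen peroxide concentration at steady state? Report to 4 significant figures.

2.095 mol/L

Species balance: V dC/dt = Q C_in − Q C − k V C.
At steady state: 0 = Q C_in − (Q + kV) C_ss, so C_ss = Q C_in/(Q + kV).
C_ss = 11.27·2.913/(11.27 + 0.01789·246.0) = 32.8295/15.6709 = 2.09493 mol/L.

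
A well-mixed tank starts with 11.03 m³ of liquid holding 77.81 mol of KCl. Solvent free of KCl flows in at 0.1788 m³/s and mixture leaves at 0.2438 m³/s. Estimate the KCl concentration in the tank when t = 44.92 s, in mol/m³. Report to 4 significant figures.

Total volume: dV/dt = Q_in − Q_out = -0.0650000 m³/s, so V(t) = 11.03 − 0.0650000 t and V(44.92) = 8.11020 m³.
Species balance (pure solvent in): dm/dt = −Q_out · m/V(t).
Separate: dm/m = −Q_out dt/V(t) ⇒ ln(m/m₀) = −(Q_out/(Q_in−Q_out)) ln(V/V₀).
m = m₀ (V₀/V)^(Q_out/(Q_in−Q_out)) = 77.81 × (11.03/8.11020)^(-3.75077) = 24.5552 mol.
C = m/V = 24.5552/8.11020 = 3.02769 mol/m³.

3.028 mol/m³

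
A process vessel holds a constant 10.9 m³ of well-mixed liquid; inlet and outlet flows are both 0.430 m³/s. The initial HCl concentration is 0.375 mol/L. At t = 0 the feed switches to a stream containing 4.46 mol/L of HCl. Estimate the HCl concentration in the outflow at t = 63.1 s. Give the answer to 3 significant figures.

4.12 mol/L

Species balance on the tank: V dC/dt = Q(C_in − C).
Time constant τ = V/Q = 10.9/0.430 = 25.349 s.
Solution: C(t) = C_in + (C₀ − C_in) e^(−t/τ).
C(63.1) = 4.46 + (0.375 − 4.46)·e^(−63.1/25.349) = 4.46 + (-4.0850)·0.082971 = 4.1211 mol/L.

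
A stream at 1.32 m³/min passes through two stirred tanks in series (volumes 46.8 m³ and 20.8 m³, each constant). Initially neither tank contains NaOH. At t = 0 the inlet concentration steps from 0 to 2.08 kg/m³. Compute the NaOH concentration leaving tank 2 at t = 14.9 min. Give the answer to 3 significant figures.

0.267 kg/m³

Each tank obeys Vᵢ dCᵢ/dt = Q(Cᵢ₋₁ − Cᵢ), so τᵢ = Vᵢ/Q.
τ₁ = 46.8/1.32 = 35.455 min; τ₂ = 20.8/1.32 = 15.758 min.
Solving the cascade with C₁(0)=C₂(0)=0 gives C₂(t) = C_in[1 − (τ₁ e^(−t/τ₁) − τ₂ e^(−t/τ₂))/(τ₁ − τ₂)].
At t = 14.9: e^(−t/τ₁) = 0.65688, e^(−t/τ₂) = 0.38846.
C₂ = 2.08·[1 − (35.455·0.65688 − 15.758·0.38846)/(19.697)] = 2.08·0.12838 = 0.26704 kg/m³.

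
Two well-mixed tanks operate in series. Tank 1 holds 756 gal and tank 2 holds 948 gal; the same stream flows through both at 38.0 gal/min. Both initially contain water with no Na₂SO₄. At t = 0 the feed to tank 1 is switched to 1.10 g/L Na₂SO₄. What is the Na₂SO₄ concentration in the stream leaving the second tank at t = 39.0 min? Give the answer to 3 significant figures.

0.572 g/L

Species balance on tank i: dCᵢ/dt = (Cᵢ₋₁ − Cᵢ)/τᵢ with τᵢ = Vᵢ/Q.
τ₁ = 756/38.0 = 19.895 min; τ₂ = 948/38.0 = 24.947 min.
Tank 1: C₁ = C_in(1 − e^(−t/τ₁)). Tank 2 (τ₁ ≠ τ₂): C₂ = C_in[1 − (τ₁ e^(−t/τ₁) − τ₂ e^(−t/τ₂))/(τ₁ − τ₂)].
At t = 39.0: e^(−t/τ₁) = 0.14081, e^(−t/τ₂) = 0.20945.
C₂ = 1.10·[1 − (19.895·0.14081 − 24.947·0.20945)/(-5.0526)] = 1.10·0.52032 = 0.57235 g/L.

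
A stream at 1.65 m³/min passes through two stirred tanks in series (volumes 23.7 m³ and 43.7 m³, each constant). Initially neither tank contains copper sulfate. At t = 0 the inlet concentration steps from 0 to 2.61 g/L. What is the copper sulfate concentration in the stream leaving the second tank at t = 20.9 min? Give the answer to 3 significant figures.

0.741 g/L

Time constants: τᵢ = Vᵢ/Q for each well-mixed tank.
τ₁ = 23.7/1.65 = 14.364 min; τ₂ = 43.7/1.65 = 26.485 min.
Solving the cascade with C₁(0)=C₂(0)=0 gives C₂(t) = C_in[1 − (τ₁ e^(−t/τ₁) − τ₂ e^(−t/τ₂))/(τ₁ − τ₂)].
At t = 20.9: e^(−t/τ₁) = 0.23339, e^(−t/τ₂) = 0.45424.
C₂ = 2.61·[1 − (14.364·0.23339 − 26.485·0.45424)/(-12.121)] = 2.61·0.28405 = 0.74137 g/L.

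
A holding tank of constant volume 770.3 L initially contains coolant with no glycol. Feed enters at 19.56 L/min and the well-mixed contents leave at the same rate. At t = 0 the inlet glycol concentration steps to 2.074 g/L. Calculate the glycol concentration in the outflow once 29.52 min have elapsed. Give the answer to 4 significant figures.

1.094 g/L

Mass balance on the solute (V constant): V dC/dt = Q(C_in − C).
Time constant τ = V/Q = 770.3/19.56 = 39.3814 min.
Integrating: C(t) = C_in + (C₀ − C_in) e^(−t/τ).
C(29.52) = 2.074 + (0 − 2.074)·e^(−29.52/39.3814) = 2.074 + (-2.07400)·0.472559 = 1.09391 g/L.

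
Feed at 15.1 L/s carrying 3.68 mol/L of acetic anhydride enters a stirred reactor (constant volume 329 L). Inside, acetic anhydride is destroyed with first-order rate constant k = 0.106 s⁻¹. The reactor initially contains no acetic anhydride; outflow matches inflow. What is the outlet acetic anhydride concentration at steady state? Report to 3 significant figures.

Accumulation = in − out − consumed: V dC/dt = Q C_in − Q C − k V C.
Steady state (dC/dt = 0): C_ss = Q C_in/(Q + kV) = C_in/(1 + kV/Q).
C_ss = 15.1·3.68/(15.1 + 0.106·329) = 55.568/49.974 = 1.1119 mol/L.

1.11 mol/L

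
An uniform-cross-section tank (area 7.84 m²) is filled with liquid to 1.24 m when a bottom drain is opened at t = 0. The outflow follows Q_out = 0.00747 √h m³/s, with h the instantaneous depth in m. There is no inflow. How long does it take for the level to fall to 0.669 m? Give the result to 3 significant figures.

A dh/dt = −Q_out = −0.00747 √h.
This is separable: 2 d(√h)/dt = −0.00747/A, so √h = √h₀ − (0.00747/(2A)) t.
t = 2A(√h₀ − √h)/0.00747 = 2·7.84·(√1.24 − √0.669)/0.00747
  = 15.680 × (1.1136 − 0.81792) / 0.00747 = 620.54 s.

621 s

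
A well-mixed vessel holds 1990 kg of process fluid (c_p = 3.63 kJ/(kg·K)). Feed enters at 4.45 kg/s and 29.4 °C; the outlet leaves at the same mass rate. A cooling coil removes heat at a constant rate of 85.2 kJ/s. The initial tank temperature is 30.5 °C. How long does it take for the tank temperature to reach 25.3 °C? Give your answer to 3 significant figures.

M c_p dT/dt = ṁ c_p (T_in − T) − Q̇.
τ = M/ṁ = 447.19 s; T_ss = T_in − Q̇/(ṁ c_p) = 24.126 °C.
T(t) = T_ss + (T₀ − T_ss) e^(−t/τ). Set T = 25.3:
e^(−t/τ) = (25.3 − 24.126)/(30.5 − 24.126) = 0.18424
t = −447.19 · ln(0.18424) = 756.44 s.

756 s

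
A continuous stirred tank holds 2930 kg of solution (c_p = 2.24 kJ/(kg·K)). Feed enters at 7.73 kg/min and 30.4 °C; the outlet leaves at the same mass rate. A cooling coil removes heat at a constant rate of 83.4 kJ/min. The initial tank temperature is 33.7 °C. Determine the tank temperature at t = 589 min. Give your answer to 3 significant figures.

27.3 °C

First-law balance (no shaft work): M c_p dT/dt = ṁ c_p (T_in − T) − 83.4.
τ = M/ṁ = 379.04 min; T_ss = T_in − Q̇/(ṁ c_p) = 30.4 − 83.4/(7.73·2.24) = 25.583 °C.
This is linear first-order; T(t) = T_ss + (T₀ − T_ss) e^(−t/τ).
T(589) = 25.583 + (8.1166)·e^(−589/379.04) = 25.583 + (8.1166)·0.21142 = 27.299 °C.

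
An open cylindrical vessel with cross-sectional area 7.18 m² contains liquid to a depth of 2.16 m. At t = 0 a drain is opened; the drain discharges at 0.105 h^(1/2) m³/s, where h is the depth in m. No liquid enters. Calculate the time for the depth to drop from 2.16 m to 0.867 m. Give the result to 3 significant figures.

Mass balance (ρ constant): A dh/dt = −0.105 √h.
∫ h^(−1/2) dh = −(0.105/A) ∫ dt, giving 2√h = 2√h₀ − (0.105/A) t.
t = 2A(√h₀ − √h)/0.105 = 2·7.18·(√2.16 − √0.867)/0.105
  = 14.360 × (1.4697 − 0.93113) / 0.105 = 73.655 s.

73.7 s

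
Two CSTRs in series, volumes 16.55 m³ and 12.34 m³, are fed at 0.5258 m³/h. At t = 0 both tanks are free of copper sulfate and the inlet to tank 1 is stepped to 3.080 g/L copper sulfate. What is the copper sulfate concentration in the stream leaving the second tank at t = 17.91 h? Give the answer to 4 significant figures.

Each tank obeys Vᵢ dCᵢ/dt = Q(Cᵢ₋₁ − Cᵢ), so τᵢ = Vᵢ/Q.
τ₁ = 16.55/0.5258 = 31.4758 h; τ₂ = 12.34/0.5258 = 23.4690 h.
Tank 1: C₁ = C_in(1 − e^(−t/τ₁)). Tank 2 (τ₁ ≠ τ₂): C₂ = C_in[1 − (τ₁ e^(−t/τ₁) − τ₂ e^(−t/τ₂))/(τ₁ − τ₂)].
At t = 17.91: e^(−t/τ₁) = 0.566087, e^(−t/τ₂) = 0.466203.
C₂ = 3.080·[1 − (31.4758·0.566087 − 23.4690·0.466203)/(8.00685)] = 3.080·0.141142 = 0.434716 g/L.

0.4347 g/L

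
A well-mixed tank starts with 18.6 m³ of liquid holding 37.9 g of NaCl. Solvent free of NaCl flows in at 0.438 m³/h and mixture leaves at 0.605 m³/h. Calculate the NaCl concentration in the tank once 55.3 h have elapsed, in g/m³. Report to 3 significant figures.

Total volume: dV/dt = Q_in − Q_out = -0.16700 m³/h, so V(t) = 18.6 − 0.16700 t and V(55.3) = 9.3649 m³.
Solute balance: dm/dt = 0 − Q_out C = −Q_out m/V(t).
dm/m = −Q_out dt/(V₀ − 0.16700 t); integrating gives ln(m/m₀) = −(Q_out/(Q_in−Q_out)) ln(V/V₀).
m = m₀ (V₀/V)^(Q_out/(Q_in−Q_out)) = 37.9 × (18.6/9.3649)^(-3.6228) = 3.1552 g.
C = m/V = 3.1552/9.3649 = 0.33691 g/m³.

0.337 g/m³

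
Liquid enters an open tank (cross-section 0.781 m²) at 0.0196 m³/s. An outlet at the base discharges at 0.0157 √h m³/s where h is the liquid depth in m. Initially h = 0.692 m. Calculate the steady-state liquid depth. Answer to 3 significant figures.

Volume balance on the tank: A dh/dt = Q_in − 0.0157 √h. At steady state dh/dt = 0:
Q_in = 0.0157 √h_ss ⇒ √h_ss = 0.0196/0.0157 = 1.2484.
h_ss = 1.2484² = 1.5585 m. (Since h₀ = 0.692 m < h_ss, the level will rise toward this value.)

1.56 m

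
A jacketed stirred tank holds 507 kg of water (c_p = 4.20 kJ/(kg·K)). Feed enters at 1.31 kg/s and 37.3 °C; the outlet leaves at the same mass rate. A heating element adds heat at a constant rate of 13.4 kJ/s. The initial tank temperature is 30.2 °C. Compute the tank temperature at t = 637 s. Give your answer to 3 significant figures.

First-law balance (no shaft work): M c_p dT/dt = ṁ c_p (T_in − T) + 13.4.
τ = M/ṁ = 387.02 s; T_ss = T_in + Q̇/(ṁ c_p) = 37.3 + 13.4/(1.31·4.20) = 39.735 °C.
Integrating: T(t) = T_ss + (T₀ − T_ss) e^(−t/τ).
T(637) = 39.735 + (-9.5355)·e^(−637/387.02) = 39.735 + (-9.5355)·0.19284 = 37.897 °C.

37.9 °C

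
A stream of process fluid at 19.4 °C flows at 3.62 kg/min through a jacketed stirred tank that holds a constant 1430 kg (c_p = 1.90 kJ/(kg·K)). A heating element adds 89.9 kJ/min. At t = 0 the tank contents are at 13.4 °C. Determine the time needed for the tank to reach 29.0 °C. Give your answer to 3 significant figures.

M c_p dT/dt = ṁ c_p (T_in − T) + Q̇.
τ = M/ṁ = 395.03 min; T_ss = T_in + Q̇/(ṁ c_p) = 32.471 °C.
T(t) = T_ss + (T₀ − T_ss) e^(−t/τ). Set T = 29.0:
e^(−t/τ) = (29.0 − 32.471)/(13.4 − 32.471) = 0.18199
t = −395.03 · ln(0.18199) = 673.05 min.

673 min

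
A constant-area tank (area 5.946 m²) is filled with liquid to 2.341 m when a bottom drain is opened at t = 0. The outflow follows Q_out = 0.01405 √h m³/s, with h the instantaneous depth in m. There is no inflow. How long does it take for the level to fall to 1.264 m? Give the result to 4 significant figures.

343.4 s

Unsteady balance on liquid volume: A dh/dt = −0.01405 √h.
Separate and integrate: 2(√h − √h₀) = −(0.01405/A) t.
t = 2A(√h₀ − √h)/0.01405 = 2·5.946·(√2.341 − √1.264)/0.01405
  = 11.8920 × (1.53003 − 1.12428) / 0.01405 = 343.433 s.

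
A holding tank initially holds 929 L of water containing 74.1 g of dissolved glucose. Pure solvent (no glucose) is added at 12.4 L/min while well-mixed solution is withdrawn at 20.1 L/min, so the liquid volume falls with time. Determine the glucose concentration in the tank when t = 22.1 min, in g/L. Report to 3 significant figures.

Let m(t) be the amount of glucose. Volume: V(t) = V₀ + (Q_in − Q_out) t = 929 − 7.7000 t; V(22.1) = 758.83 L.
Solute balance: dm/dt = 0 − Q_out C = −Q_out m/V(t).
Separate: dm/m = −Q_out dt/V(t) ⇒ ln(m/m₀) = −(Q_out/(Q_in−Q_out)) ln(V/V₀).
m = m₀ (V₀/V)^(Q_out/(Q_in−Q_out)) = 74.1 × (929/758.83)^(-2.6104) = 43.696 g.
C = m/V = 43.696/758.83 = 0.057583 g/L.

0.0576 g/L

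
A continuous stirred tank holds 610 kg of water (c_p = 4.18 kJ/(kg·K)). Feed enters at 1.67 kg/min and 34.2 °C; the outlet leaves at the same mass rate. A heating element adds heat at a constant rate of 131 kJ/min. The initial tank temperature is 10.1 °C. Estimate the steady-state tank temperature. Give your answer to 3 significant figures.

53.0 °C

M c_p dT/dt = ṁ c_p (T_in − T) + Q̇.
At steady state dT/dt = 0 ⇒ T_ss = T_in + Q̇/(ṁ c_p) = 34.2 + 131/(1.67·4.18) = 52.966 °C.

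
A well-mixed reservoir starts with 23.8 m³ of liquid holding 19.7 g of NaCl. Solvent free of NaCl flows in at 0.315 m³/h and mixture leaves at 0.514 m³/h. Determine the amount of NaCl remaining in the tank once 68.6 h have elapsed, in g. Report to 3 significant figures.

Let m(t) be the amount of NaCl. Volume: V(t) = V₀ + (Q_in − Q_out) t = 23.8 − 0.19900 t; V(68.6) = 10.149 m³.
Solute balance: dm/dt = 0 − Q_out C = −Q_out m/V(t).
Separate: dm/m = −Q_out dt/V(t) ⇒ ln(m/m₀) = −(Q_out/(Q_in−Q_out)) ln(V/V₀).
m = m₀ (V₀/V)^(Q_out/(Q_in−Q_out)) = 19.7 × (23.8/10.149)^(-2.5829) = 2.1794 g.

2.18 g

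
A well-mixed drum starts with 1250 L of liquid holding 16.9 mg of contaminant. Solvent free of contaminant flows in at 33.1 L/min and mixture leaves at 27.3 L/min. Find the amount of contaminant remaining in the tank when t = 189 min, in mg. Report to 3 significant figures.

Let m(t) be the amount of contaminant. Volume: V(t) = V₀ + (Q_in − Q_out) t = 1250 + 5.8000 t; V(189) = 2346.2 L.
Species balance (pure solvent in): dm/dt = −Q_out · m/V(t).
dm/m = −Q_out dt/(V₀ + 5.8000 t); integrating gives ln(m/m₀) = −(Q_out/(Q_in−Q_out)) ln(V/V₀).
m = m₀ (V₀/V)^(Q_out/(Q_in−Q_out)) = 16.9 × (1250/2346.2)^(4.7069) = 0.87249 mg.

0.872 mg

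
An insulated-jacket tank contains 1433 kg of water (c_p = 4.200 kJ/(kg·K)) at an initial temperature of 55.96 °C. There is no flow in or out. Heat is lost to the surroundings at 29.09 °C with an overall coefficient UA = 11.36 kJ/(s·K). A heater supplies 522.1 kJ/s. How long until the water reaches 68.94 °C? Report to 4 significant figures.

Unsteady energy balance on the tank contents: M c_p dT/dt = −UA(T − T_amb) + Q̇.
τ = M c_p/UA = 529.806 s; T_ss = T_amb + Q̇/UA = 29.09 + 522.1/11.36 = 75.0495 °C.
T(t) = T_ss + (T₀ − T_ss)e^(−t/τ); set T = 68.94:
t = −τ ln[(T − T_ss)/(T₀ − T_ss)] = −529.806 · ln(0.320045) = 603.605 s.

603.6 s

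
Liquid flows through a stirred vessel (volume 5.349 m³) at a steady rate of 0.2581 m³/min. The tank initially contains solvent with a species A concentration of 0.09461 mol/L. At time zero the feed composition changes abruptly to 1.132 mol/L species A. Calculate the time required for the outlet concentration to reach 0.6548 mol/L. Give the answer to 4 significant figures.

16.09 min

Species balance on the tank: V dC/dt = Q(C_in − C), so τ = V/Q = 20.7245 min.
C(t) = C_in + (C₀ − C_in) e^(−t/τ). Set C = 0.6548 and solve for t:
e^(−t/τ) = (C − C_in)/(C₀ − C_in) = (0.6548 − 1.132)/(0.09461 − 1.132) = 0.460001
t = −τ ln(…) = 20.7245 × 0.776528 = 16.0932 min.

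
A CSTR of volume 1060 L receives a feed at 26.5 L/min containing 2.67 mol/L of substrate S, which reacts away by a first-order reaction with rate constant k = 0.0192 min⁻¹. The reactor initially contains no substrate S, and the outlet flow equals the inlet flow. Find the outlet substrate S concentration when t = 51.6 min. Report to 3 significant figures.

1.36 mol/L

Accumulation = in − out − consumed: V dC/dt = Q C_in − Q C − k V C.
This is linear with rate a = Q/V + k = 0.044200 min⁻¹.
C_ss = Q C_in/(Q + kV) = 1.5102 mol/L; C(t) = C_ss + (C₀ − C_ss) e^(−a t).
C(51.6) = 1.5102 + (-1.5102)·e^(−0.044200·51.6) = 1.5102 + (-1.5102)·0.10221 = 1.3558 mol/L.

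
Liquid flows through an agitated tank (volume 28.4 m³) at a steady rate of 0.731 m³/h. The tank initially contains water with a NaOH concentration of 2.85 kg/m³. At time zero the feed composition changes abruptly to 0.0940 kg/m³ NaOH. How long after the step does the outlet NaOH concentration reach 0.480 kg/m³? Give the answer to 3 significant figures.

Species balance: V dC/dt = Q(C_in − C) ⇒ τ = V/Q = 38.851 h.
C(t) = C_in + (C₀ − C_in) e^(−t/τ). Set C = 0.480 and solve for t:
e^(−t/τ) = (C − C_in)/(C₀ − C_in) = (0.480 − 0.0940)/(2.85 − 0.0940) = 0.14006
t = −τ ln(…) = 38.851 × 1.9657 = 76.369 h.

76.4 h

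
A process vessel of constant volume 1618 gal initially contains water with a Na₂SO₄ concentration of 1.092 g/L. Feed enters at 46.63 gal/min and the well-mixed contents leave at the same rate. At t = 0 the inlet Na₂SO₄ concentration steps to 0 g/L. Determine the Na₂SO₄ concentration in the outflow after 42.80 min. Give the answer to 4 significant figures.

0.3181 g/L

Species balance on the tank: V dC/dt = Q(C_in − C).
So dC/dt = (C_in − C)/τ with τ = V/Q = 1618/46.63 = 34.6987 min.
Integrating: C(t) = C_in + (C₀ − C_in) e^(−t/τ).
C(42.80) = 0 + (1.092 − 0)·e^(−42.80/34.6987) = 0 + (1.09200)·0.291278 = 0.318076 g/L.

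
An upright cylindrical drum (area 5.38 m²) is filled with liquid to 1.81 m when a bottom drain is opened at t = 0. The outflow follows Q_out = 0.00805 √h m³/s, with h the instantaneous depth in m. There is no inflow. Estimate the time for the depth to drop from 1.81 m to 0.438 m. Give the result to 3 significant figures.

A dh/dt = −Q_out = −0.00805 √h.
This is separable: 2 d(√h)/dt = −0.00805/A, so √h = √h₀ − (0.00805/(2A)) t.
t = 2A(√h₀ − √h)/0.00805 = 2·5.38·(√1.81 − √0.438)/0.00805
  = 10.760 × (1.3454 − 0.66182) / 0.00805 = 913.66 s.

914 s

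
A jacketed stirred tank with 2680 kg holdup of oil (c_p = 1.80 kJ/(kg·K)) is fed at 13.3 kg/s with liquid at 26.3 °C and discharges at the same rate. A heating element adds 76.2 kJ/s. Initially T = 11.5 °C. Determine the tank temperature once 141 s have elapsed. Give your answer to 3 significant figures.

First-law balance (no shaft work): M c_p dT/dt = ṁ c_p (T_in − T) + 76.2.
Rearrange: dT/dt = (T_ss − T)/τ with τ = M/ṁ = 201.50 s and T_ss = T_in + Q̇/(ṁ c_p) = 29.483 °C.
Solution: T(t) = T_ss + (T₀ − T_ss) e^(−t/τ).
T(141) = 29.483 + (-17.983)·e^(−141/201.50) = 29.483 + (-17.983)·0.49672 = 20.551 °C.

20.6 °C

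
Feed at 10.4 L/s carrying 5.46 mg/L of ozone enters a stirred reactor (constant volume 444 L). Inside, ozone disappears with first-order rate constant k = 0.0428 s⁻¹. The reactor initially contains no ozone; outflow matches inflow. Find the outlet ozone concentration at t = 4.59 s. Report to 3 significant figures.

0.506 mg/L

V dC/dt = Q(C_in − C) − k V C.
This is linear with rate a = Q/V + k = 0.066223 s⁻¹.
C_ss = Q C_in/(Q + kV) = 1.9312 mg/L; C(t) = C_ss + (C₀ − C_ss) e^(−a t).
C(4.59) = 1.9312 + (-1.9312)·e^(−0.066223·4.59) = 1.9312 + (-1.9312)·0.73789 = 0.50620 mg/L.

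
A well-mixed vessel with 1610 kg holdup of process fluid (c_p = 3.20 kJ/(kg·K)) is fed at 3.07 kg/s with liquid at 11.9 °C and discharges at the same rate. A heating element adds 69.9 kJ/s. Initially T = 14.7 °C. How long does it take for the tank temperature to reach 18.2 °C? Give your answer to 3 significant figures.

874 s

First-law balance (no shaft work): M c_p dT/dt = ṁ c_p (T_in − T) + 69.9.
τ = M/ṁ = 524.43 s; T_ss = T_in + Q̇/(ṁ c_p) = 19.015 °C.
T(t) = T_ss + (T₀ − T_ss) e^(−t/τ). Set T = 18.2:
e^(−t/τ) = (18.2 − 19.015)/(14.7 − 19.015) = 0.18892
t = −524.43 · ln(0.18892) = 873.93 s.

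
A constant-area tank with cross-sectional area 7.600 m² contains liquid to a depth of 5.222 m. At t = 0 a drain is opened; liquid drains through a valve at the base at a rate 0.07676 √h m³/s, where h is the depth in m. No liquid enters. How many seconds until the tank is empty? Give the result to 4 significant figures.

452.5 s

With no inflow, A dh/dt = −0.07676 √h.
∫ h^(−1/2) dh = −(0.07676/A) ∫ dt, giving 2√h = 2√h₀ − (0.07676/A) t.
Set h = 0: 2√h₀ = (0.07676/A) t_empty ⇒ t_empty = 2A√h₀/0.07676.
t_empty = 2·7.600·√5.222/0.07676 = 15.2000·2.28517/0.07676 = 452.509 s.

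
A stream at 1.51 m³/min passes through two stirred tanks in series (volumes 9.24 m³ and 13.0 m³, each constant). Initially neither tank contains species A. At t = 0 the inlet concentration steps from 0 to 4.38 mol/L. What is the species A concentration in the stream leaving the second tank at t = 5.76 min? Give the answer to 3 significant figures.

Species balance on tank i: dCᵢ/dt = (Cᵢ₋₁ − Cᵢ)/τᵢ with τᵢ = Vᵢ/Q.
τ₁ = 9.24/1.51 = 6.1192 min; τ₂ = 13.0/1.51 = 8.6093 min.
Tank 1: C₁ = C_in(1 − e^(−t/τ₁)). Tank 2 (τ₁ ≠ τ₂): C₂ = C_in[1 − (τ₁ e^(−t/τ₁) − τ₂ e^(−t/τ₂))/(τ₁ − τ₂)].
At t = 5.76: e^(−t/τ₁) = 0.39012, e^(−t/τ₂) = 0.51220.
C₂ = 4.38·[1 − (6.1192·0.39012 − 8.6093·0.51220)/(-2.4901)] = 4.38·0.18781 = 0.82260 mol/L.

0.823 mol/L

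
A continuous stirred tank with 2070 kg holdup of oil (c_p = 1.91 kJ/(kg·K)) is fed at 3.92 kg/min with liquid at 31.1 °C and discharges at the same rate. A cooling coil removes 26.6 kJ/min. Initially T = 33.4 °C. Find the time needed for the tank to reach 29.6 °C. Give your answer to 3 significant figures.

553 min

M c_p dT/dt = ṁ c_p (T_in − T) − Q̇.
τ = M/ṁ = 528.06 min; T_ss = T_in − Q̇/(ṁ c_p) = 27.547 °C.
T(t) = T_ss + (T₀ − T_ss) e^(−t/τ). Set T = 29.6:
e^(−t/τ) = (29.6 − 27.547)/(33.4 − 27.547) = 0.35073
t = −528.06 · ln(0.35073) = 553.27 min.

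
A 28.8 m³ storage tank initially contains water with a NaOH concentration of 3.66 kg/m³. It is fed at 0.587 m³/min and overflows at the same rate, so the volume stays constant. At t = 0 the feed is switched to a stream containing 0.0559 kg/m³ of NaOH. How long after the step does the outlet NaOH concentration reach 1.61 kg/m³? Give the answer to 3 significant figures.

Unsteady species balance (constant V, well mixed): V dC/dt = Q(C_in − C), so τ = V/Q = 49.063 min.
C(t) = C_in + (C₀ − C_in) e^(−t/τ). Set C = 1.61 and solve for t:
e^(−t/τ) = (C − C_in)/(C₀ − C_in) = (1.61 − 0.0559)/(3.66 − 0.0559) = 0.43120
t = −τ ln(…) = 49.063 × 0.84118 = 41.271 min.

41.3 min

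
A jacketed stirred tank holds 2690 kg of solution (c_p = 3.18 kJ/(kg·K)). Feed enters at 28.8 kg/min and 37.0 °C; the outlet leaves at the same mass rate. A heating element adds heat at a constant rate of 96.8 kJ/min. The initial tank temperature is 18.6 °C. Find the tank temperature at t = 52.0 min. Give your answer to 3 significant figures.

26.9 °C

M c_p dT/dt = ṁ c_p (T_in − T) + Q̇.
Rearrange: dT/dt = (T_ss − T)/τ with τ = M/ṁ = 93.403 min and T_ss = T_in + Q̇/(ṁ c_p) = 38.057 °C.
T approaches T_ss exponentially: T(t) = T_ss + (T₀ − T_ss) e^(−t/τ).
T(52.0) = 38.057 + (-19.457)·e^(−52.0/93.403) = 38.057 + (-19.457)·0.57308 = 26.907 °C.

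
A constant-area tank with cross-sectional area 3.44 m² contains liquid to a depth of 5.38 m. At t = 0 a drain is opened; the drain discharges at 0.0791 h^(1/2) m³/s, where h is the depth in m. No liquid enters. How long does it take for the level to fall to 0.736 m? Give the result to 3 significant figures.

A dh/dt = −Q_out = −0.0791 √h.
∫ h^(−1/2) dh = −(0.0791/A) ∫ dt, giving 2√h = 2√h₀ − (0.0791/A) t.
t = 2A(√h₀ − √h)/0.0791 = 2·3.44·(√5.38 − √0.736)/0.0791
  = 6.8800 × (2.3195 − 0.85790) / 0.0791 = 127.13 s.

127 s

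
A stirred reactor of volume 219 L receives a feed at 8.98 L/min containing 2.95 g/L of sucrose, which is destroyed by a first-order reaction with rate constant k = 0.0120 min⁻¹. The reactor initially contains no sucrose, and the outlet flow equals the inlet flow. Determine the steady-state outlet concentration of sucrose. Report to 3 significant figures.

Species balance: V dC/dt = Q C_in − Q C − k V C.
Steady state (dC/dt = 0): C_ss = Q C_in/(Q + kV) = C_in/(1 + kV/Q).
C_ss = 8.98·2.95/(8.98 + 0.0120·219) = 26.491/11.608 = 2.2821 g/L.

2.28 g/L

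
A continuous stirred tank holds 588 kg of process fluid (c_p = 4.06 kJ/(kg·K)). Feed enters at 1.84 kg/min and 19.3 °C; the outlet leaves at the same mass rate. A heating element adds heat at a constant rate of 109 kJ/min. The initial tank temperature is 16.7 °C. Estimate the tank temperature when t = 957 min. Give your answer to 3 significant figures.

33.0 °C

Unsteady energy balance on the tank contents: M c_p dT/dt = ṁ c_p (T_in − T) + 109.
τ = M/ṁ = 319.57 min; T_ss = T_in + Q̇/(ṁ c_p) = 19.3 + 109/(1.84·4.06) = 33.891 °C.
This is linear first-order; T(t) = T_ss + (T₀ − T_ss) e^(−t/τ).
T(957) = 33.891 + (-17.191)·e^(−957/319.57) = 33.891 + (-17.191)·0.050052 = 33.030 °C.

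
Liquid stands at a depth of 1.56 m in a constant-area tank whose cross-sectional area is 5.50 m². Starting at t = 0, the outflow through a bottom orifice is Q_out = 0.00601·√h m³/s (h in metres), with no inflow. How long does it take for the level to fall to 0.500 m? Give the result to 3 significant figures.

992 s

A dh/dt = −Q_out = −0.00601 √h.
∫ h^(−1/2) dh = −(0.00601/A) ∫ dt, giving 2√h = 2√h₀ − (0.00601/A) t.
t = 2A(√h₀ − √h)/0.00601 = 2·5.50·(√1.56 − √0.500)/0.00601
  = 11.000 × (1.2490 − 0.70711) / 0.00601 = 991.82 s.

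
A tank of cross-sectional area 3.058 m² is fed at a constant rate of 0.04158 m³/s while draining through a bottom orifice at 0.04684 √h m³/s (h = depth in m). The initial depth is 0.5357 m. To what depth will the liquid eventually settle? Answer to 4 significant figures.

0.7880 m

Unsteady balance on liquid volume: A dh/dt = Q_in − 0.04684 √h. At steady state dh/dt = 0:
Q_in = 0.04684 √h_ss ⇒ √h_ss = 0.04158/0.04684 = 0.887703.
h_ss = 0.887703² = 0.788016 m. (Since h₀ = 0.5357 m < h_ss, the level will rise toward this value.)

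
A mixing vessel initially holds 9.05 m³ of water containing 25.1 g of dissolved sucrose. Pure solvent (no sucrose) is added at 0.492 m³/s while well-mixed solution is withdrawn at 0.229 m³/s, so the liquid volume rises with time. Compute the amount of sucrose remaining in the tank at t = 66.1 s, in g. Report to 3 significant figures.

9.87 g

Let m(t) be the amount of sucrose. Volume: V(t) = V₀ + (Q_in − Q_out) t = 9.05 + 0.26300 t; V(66.1) = 26.434 m³.
Solute balance: dm/dt = 0 − Q_out C = −Q_out m/V(t).
Separate: dm/m = −Q_out dt/V(t) ⇒ ln(m/m₀) = −(Q_out/(Q_in−Q_out)) ln(V/V₀).
m = m₀ (V₀/V)^(Q_out/(Q_in−Q_out)) = 25.1 × (9.05/26.434)^(0.87072) = 9.8704 g.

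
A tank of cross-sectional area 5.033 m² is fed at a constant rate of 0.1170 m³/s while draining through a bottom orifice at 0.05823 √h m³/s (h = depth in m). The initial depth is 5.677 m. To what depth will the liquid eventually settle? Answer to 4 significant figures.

Level balance: A dh/dt = 0.1170 − 0.05823 √h. Setting dh/dt = 0:
Q_in = 0.05823 √h_ss ⇒ √h_ss = 0.1170/0.05823 = 2.00927.
h_ss = 2.00927² = 4.03718 m. (Since h₀ = 5.677 m > h_ss, the level will fall toward this value.)

4.037 m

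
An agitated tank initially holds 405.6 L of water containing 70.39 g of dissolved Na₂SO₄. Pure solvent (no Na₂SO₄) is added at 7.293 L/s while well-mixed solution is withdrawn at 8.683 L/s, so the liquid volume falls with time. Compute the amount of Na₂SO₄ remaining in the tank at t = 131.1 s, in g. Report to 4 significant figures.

Total volume: dV/dt = Q_in − Q_out = -1.39000 L/s, so V(t) = 405.6 − 1.39000 t and V(131.1) = 223.371 L.
Solute balance: dm/dt = 0 − Q_out C = −Q_out m/V(t).
dm/m = −Q_out dt/(V₀ − 1.39000 t); integrating gives ln(m/m₀) = −(Q_out/(Q_in−Q_out)) ln(V/V₀).
m = m₀ (V₀/V)^(Q_out/(Q_in−Q_out)) = 70.39 × (405.6/223.371)^(-6.24676) = 1.69494 g.

1.695 g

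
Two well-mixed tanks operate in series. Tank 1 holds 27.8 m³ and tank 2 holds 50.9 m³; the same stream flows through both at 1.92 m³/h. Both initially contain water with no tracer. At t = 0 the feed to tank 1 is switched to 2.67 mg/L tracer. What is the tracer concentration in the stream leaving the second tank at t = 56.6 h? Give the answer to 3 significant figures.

2.04 mg/L

Each tank obeys Vᵢ dCᵢ/dt = Q(Cᵢ₋₁ − Cᵢ), so τᵢ = Vᵢ/Q.
τ₁ = 27.8/1.92 = 14.479 h; τ₂ = 50.9/1.92 = 26.510 h.
Tank 1: C₁ = C_in(1 − e^(−t/τ₁)). Tank 2 (τ₁ ≠ τ₂): C₂ = C_in[1 − (τ₁ e^(−t/τ₁) − τ₂ e^(−t/τ₂))/(τ₁ − τ₂)].
At t = 56.6: e^(−t/τ₁) = 0.020059, e^(−t/τ₂) = 0.11824.
C₂ = 2.67·[1 − (14.479·0.020059 − 26.510·0.11824)/(-12.031)] = 2.67·0.76360 = 2.0388 mg/L.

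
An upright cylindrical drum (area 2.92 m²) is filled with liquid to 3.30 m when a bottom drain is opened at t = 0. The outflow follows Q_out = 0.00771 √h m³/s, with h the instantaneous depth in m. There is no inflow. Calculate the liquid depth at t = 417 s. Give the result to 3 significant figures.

1.60 m

A dh/dt = −Q_out = −0.00771 √h.
This is separable: 2 d(√h)/dt = −0.00771/A, so √h = √h₀ − (0.00771/(2A)) t.
√h = √3.30 − 0.00771·417/(2·2.92) = 1.8166 − 0.55053 = 1.2661.
h = 1.2661² = 1.6029 m.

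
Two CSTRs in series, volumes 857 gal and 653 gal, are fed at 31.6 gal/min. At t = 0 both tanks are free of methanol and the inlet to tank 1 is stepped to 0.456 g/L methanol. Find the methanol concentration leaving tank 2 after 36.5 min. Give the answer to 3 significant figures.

0.207 g/L

Species balance on tank i: dCᵢ/dt = (Cᵢ₋₁ − Cᵢ)/τᵢ with τᵢ = Vᵢ/Q.
τ₁ = 857/31.6 = 27.120 min; τ₂ = 653/31.6 = 20.665 min.
Tank 1: C₁ = C_in(1 − e^(−t/τ₁)). Tank 2 (τ₁ ≠ τ₂): C₂ = C_in[1 − (τ₁ e^(−t/τ₁) − τ₂ e^(−t/τ₂))/(τ₁ − τ₂)].
At t = 36.5: e^(−t/τ₁) = 0.26032, e^(−t/τ₂) = 0.17096.
C₂ = 0.456·[1 − (27.120·0.26032 − 20.665·0.17096)/(6.4557)] = 0.456·0.45366 = 0.20687 g/L.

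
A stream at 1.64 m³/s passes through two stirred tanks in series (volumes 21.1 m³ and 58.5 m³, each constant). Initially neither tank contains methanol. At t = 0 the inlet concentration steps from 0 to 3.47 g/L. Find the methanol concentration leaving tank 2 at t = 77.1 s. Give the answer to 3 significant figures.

2.85 g/L

Species balance on tank i: dCᵢ/dt = (Cᵢ₋₁ − Cᵢ)/τᵢ with τᵢ = Vᵢ/Q.
τ₁ = 21.1/1.64 = 12.866 s; τ₂ = 58.5/1.64 = 35.671 s.
Solving the cascade with C₁(0)=C₂(0)=0 gives C₂(t) = C_in[1 − (τ₁ e^(−t/τ₁) − τ₂ e^(−t/τ₂))/(τ₁ − τ₂)].
At t = 77.1: e^(−t/τ₁) = 0.0024971, e^(−t/τ₂) = 0.11516.
C₂ = 3.47·[1 − (12.866·0.0024971 − 35.671·0.11516)/(-22.805)] = 3.47·0.82128 = 2.8498 g/L.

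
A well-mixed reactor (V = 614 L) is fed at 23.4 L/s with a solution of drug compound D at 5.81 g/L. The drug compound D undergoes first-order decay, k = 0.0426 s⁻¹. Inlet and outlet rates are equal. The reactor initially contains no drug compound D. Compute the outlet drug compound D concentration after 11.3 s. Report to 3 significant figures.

Species balance: V dC/dt = Q C_in − Q C − k V C.
This is linear with rate a = Q/V + k = 0.080711 s⁻¹.
C_ss = Q C_in/(Q + kV) = 2.7434 g/L; C(t) = C_ss + (C₀ − C_ss) e^(−a t).
C(11.3) = 2.7434 + (-2.7434)·e^(−0.080711·11.3) = 2.7434 + (-2.7434)·0.40171 = 1.6414 g/L.

1.64 g/L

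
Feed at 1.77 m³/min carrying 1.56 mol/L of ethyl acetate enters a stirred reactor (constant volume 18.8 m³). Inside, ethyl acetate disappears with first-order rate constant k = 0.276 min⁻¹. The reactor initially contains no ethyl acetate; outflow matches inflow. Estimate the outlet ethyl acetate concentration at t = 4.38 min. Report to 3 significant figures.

0.318 mol/L

Species balance: V dC/dt = Q C_in − Q C − k V C.
dC/dt = (Q/V) C_in − (Q/V + k) C; effective rate a = Q/V + k = 0.094149 + 0.276 = 0.37015 min⁻¹.
C_ss = Q C_in/(Q + kV) = 0.39679 mol/L; C(t) = C_ss + (C₀ − C_ss) e^(−a t).
C(4.38) = 0.39679 + (-0.39679)·e^(−0.37015·4.38) = 0.39679 + (-0.39679)·0.19765 = 0.31837 mol/L.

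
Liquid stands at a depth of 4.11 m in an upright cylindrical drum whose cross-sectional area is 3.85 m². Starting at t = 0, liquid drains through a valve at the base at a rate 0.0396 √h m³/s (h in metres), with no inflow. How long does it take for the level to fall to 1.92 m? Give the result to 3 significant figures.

With no inflow, A dh/dt = −0.0396 √h.
Separate and integrate: 2(√h − √h₀) = −(0.0396/A) t.
t = 2A(√h₀ − √h)/0.0396 = 2·3.85·(√4.11 − √1.92)/0.0396
  = 7.7000 × (2.0273 − 1.3856) / 0.0396 = 124.77 s.

125 s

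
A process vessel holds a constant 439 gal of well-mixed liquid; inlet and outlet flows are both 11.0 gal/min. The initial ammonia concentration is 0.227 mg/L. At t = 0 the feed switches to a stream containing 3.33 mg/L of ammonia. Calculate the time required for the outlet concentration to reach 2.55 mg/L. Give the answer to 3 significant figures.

55.1 min

Species balance: V dC/dt = Q(C_in − C) ⇒ τ = V/Q = 39.909 min.
C(t) = C_in + (C₀ − C_in) e^(−t/τ). Set C = 2.55 and solve for t:
e^(−t/τ) = (C − C_in)/(C₀ − C_in) = (2.55 − 3.33)/(0.227 − 3.33) = 0.25137
t = −τ ln(…) = 39.909 × 1.3808 = 55.108 min.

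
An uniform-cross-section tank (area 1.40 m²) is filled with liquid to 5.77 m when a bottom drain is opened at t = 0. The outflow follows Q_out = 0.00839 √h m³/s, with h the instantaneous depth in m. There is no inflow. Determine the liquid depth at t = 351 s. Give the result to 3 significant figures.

A dh/dt = −Q_out = −0.00839 √h.
This is separable: 2 d(√h)/dt = −0.00839/A, so √h = √h₀ − (0.00839/(2A)) t.
√h = √5.77 − 0.00839·351/(2·1.40) = 2.4021 − 1.0517 = 1.3503.
h = 1.3503² = 1.8234 m.

1.82 m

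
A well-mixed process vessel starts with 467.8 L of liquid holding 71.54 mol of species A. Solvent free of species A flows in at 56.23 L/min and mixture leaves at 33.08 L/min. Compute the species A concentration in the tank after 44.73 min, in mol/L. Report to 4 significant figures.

Let m(t) be the amount of species A. Volume: V(t) = V₀ + (Q_in − Q_out) t = 467.8 + 23.1500 t; V(44.73) = 1503.30 L.
Species balance (pure solvent in): dm/dt = −Q_out · m/V(t).
Separate: dm/m = −Q_out dt/V(t) ⇒ ln(m/m₀) = −(Q_out/(Q_in−Q_out)) ln(V/V₀).
m = m₀ (V₀/V)^(Q_out/(Q_in−Q_out)) = 71.54 × (467.8/1503.30)^(1.42894) = 13.4926 mol.
C = m/V = 13.4926/1503.30 = 0.00897534 mol/L.

0.008975 mol/L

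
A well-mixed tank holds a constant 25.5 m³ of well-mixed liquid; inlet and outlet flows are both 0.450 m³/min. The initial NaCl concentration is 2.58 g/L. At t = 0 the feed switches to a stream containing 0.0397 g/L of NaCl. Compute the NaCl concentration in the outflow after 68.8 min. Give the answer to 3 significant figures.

Species balance on the tank: V dC/dt = Q(C_in − C).
So dC/dt = (C_in − C)/τ with τ = V/Q = 25.5/0.450 = 56.667 min.
Solution: C(t) = C_in + (C₀ − C_in) e^(−t/τ).
C(68.8) = 0.0397 + (2.58 − 0.0397)·e^(−68.8/56.667) = 0.0397 + (2.5403)·0.29697 = 0.79410 g/L.

0.794 g/L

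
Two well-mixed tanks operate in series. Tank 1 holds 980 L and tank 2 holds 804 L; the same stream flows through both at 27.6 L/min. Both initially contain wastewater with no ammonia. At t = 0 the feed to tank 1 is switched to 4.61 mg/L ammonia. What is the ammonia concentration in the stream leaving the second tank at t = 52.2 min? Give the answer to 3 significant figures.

Time constants: τᵢ = Vᵢ/Q for each well-mixed tank.
τ₁ = 980/27.6 = 35.507 min; τ₂ = 804/27.6 = 29.130 min.
Tank 1: C₁ = C_in(1 − e^(−t/τ₁)). Tank 2 (τ₁ ≠ τ₂): C₂ = C_in[1 − (τ₁ e^(−t/τ₁) − τ₂ e^(−t/τ₂))/(τ₁ − τ₂)].
At t = 52.2: e^(−t/τ₁) = 0.22990, e^(−t/τ₂) = 0.16664.
C₂ = 4.61·[1 − (35.507·0.22990 − 29.130·0.16664)/(6.3768)] = 4.61·0.48112 = 2.2179 mg/L.

2.22 mg/L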